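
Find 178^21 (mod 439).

294

21 in binary is 10101, i.e. 21 = 16 + 4 + 1.
178^1 ≡ 178 (mod 439)
178^2 ≡ 178^2 = 31684 ≡ 76 (mod 439)
178^4 ≡ 76^2 = 5776 ≡ 69 (mod 439)
178^8 ≡ 69^2 = 4761 ≡ 371 (mod 439)
178^16 ≡ 371^2 = 137641 ≡ 234 (mod 439)
178^21 = 178^16 · 178^4 · 178^1 ≡ 234 · 69 · 178 (mod 439).
Accumulate the product:
234 · 69 = 16146 ≡ 342
342 · 178 = 60876 ≡ 294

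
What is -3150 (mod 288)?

18

-3150 = -11·288 + 18, so -3150 ≡ 18 (mod 288).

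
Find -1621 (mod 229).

211

-1621 = -8×229 + 211, so -1621 ≡ 211 (mod 229).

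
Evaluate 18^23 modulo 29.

18^1 ≡ 18 (mod 29)
18^2 ≡ 18^2 = 324 ≡ 5 (mod 29)
18^4 ≡ 5^2 = 25 (mod 29)
18^8 ≡ 25^2 = 625 ≡ 16 (mod 29)
18^16 ≡ 16^2 = 256 ≡ 24 (mod 29)
18^23 = 18^16 · 18^4 · 18^2 · 18^1 ≡ 24 · 25 · 5 · 18 (mod 29).
Accumulate the product:
24 · 25 = 600 ≡ 20
20 · 5 = 100 ≡ 13
13 · 18 = 234 ≡ 2

2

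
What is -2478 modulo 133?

-2478 = -19×133 + 49, so -2478 ≡ 49 (mod 133).

49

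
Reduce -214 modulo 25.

11

-214 = -9·25 + 11, so -214 ≡ 11 (mod 25).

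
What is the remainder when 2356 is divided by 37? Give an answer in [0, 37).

2356 = 63*37 + 25, so 2356 ≡ 25 (mod 37).

25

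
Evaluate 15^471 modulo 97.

78

471 in binary is 111010111, i.e. 471 = 256 + 128 + 64 + 16 + 4 + 2 + 1.
15^1 ≡ 15 (mod 97)
15^2 ≡ 15^2 = 225 ≡ 31 (mod 97)
15^4 ≡ 31^2 = 961 ≡ 88 (mod 97)
15^8 ≡ 88^2 = 7744 ≡ 81 (mod 97)
15^16 ≡ 81^2 = 6561 ≡ 62 (mod 97)
15^32 ≡ 62^2 = 3844 ≡ 61 (mod 97)
15^64 ≡ 61^2 = 3721 ≡ 35 (mod 97)
15^128 ≡ 35^2 = 1225 ≡ 61 (mod 97)
15^256 ≡ 61^2 = 3721 ≡ 35 (mod 97)
15^471 = 15^256 × 15^128 × 15^64 × 15^16 × 15^4 × 15^2 × 15^1 ≡ 35 × 61 × 35 × 62 × 88 × 31 × 15 (mod 97).
Accumulate the product:
35 × 61 = 2135 ≡ 1
1 × 35 = 35
35 × 62 = 2170 ≡ 36
36 × 88 = 3168 ≡ 64
64 × 31 = 1984 ≡ 44
44 × 15 = 660 ≡ 78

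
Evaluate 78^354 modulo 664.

By square-and-multiply:
78^1 ≡ 78 (mod 664)
78^2 ≡ 78^2 = 6084 ≡ 108 (mod 664)
78^4 ≡ 108^2 = 11664 ≡ 376 (mod 664)
78^8 ≡ 376^2 = 141376 ≡ 608 (mod 664)
78^16 ≡ 608^2 = 369664 ≡ 480 (mod 664)
78^32 ≡ 480^2 = 230400 ≡ 656 (mod 664)
78^64 ≡ 656^2 = 430336 ≡ 64 (mod 664)
78^128 ≡ 64^2 = 4096 ≡ 112 (mod 664)
78^256 ≡ 112^2 = 12544 ≡ 592 (mod 664)
78^354 = 78^256 × 78^64 × 78^32 × 78^2 ≡ 592 × 64 × 656 × 108 (mod 664).
Accumulate the product:
592 × 64 = 37888 ≡ 40
40 × 656 = 26240 ≡ 344
344 × 108 = 37152 ≡ 632

632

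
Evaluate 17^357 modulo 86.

1

17^1 ≡ 17 (mod 86)
17^2 ≡ 17^2 = 289 ≡ 31 (mod 86)
17^4 ≡ 31^2 = 961 ≡ 15 (mod 86)
17^8 ≡ 15^2 = 225 ≡ 53 (mod 86)
17^16 ≡ 53^2 = 2809 ≡ 57 (mod 86)
17^32 ≡ 57^2 = 3249 ≡ 67 (mod 86)
17^64 ≡ 67^2 = 4489 ≡ 17 (mod 86)
17^128 ≡ 17^2 = 289 ≡ 31 (mod 86)
17^256 ≡ 31^2 = 961 ≡ 15 (mod 86)
17^357 = 17^256 * 17^64 * 17^32 * 17^4 * 17^1 ≡ 15 * 17 * 67 * 15 * 17 (mod 86).
Accumulate the product:
15 * 17 = 255 ≡ 83
83 * 67 = 5561 ≡ 57
57 * 15 = 855 ≡ 81
81 * 17 = 1377 ≡ 1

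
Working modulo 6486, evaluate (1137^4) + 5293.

5932

(1137)^4 ≡ 639 (mod 6486)
639 + 5293 = 5932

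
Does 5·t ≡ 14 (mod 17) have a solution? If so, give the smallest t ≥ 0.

gcd(5, 17) = 1, so a unique solution mod 17 exists.
5⁻¹ ≡ 7 (mod 17).
t ≡ 7·14 ≡ 13 (mod 17).

13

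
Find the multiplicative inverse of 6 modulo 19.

16

Run the extended Euclidean algorithm:
19 = 3·6 + 1
6 = 6·1 + 0
gcd(6, 19) = 1, so the inverse exists.
Bézout: 1 = 1·19 − 3·6.
So 6⁻¹ ≡ −3 ≡ 16 (mod 19).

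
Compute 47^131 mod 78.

Compute successive squares:
131 in binary is 10000011, i.e. 131 = 128 + 2 + 1.
47^1 ≡ 47 (mod 78)
47^2 ≡ 47^2 = 2209 ≡ 25 (mod 78)
47^4 ≡ 25^2 = 625 ≡ 1 (mod 78)
47^8 ≡ 1^2 = 1 (mod 78)
47^16 ≡ 1^2 = 1 (mod 78)
47^32 ≡ 1^2 = 1 (mod 78)
47^64 ≡ 1^2 = 1 (mod 78)
47^128 ≡ 1^2 = 1 (mod 78)
47^131 = 47^128 × 47^2 × 47^1 ≡ 1 × 25 × 47 (mod 78).
Accumulate the product:
1 × 25 = 25
25 × 47 = 1175 ≡ 5

5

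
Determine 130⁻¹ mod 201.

184

201 = 1×130 + 71
130 = 1×71 + 59
71 = 1×59 + 12
59 = 4×12 + 11
12 = 1×11 + 1
11 = 11×1 + 0
gcd(130, 201) = 1, so the inverse exists.
Bézout: 1 = 11×201 − 17×130.
So 130⁻¹ ≡ −17 ≡ 184 (mod 201).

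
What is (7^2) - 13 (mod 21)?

15

(7)^2 ≡ 7 (mod 21)
7 - 13 = -6 ≡ 15 (mod 21)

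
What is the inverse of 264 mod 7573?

7573 = 28·264 + 181
264 = 1·181 + 83
181 = 2·83 + 15
83 = 5·15 + 8
15 = 1·8 + 7
8 = 1·7 + 1
7 = 7·1 + 0
gcd(264, 7573) = 1, so the inverse exists.
Back-substitute for 1:
1 = 1·8 − 1·7
  = −1·15 + 2·8
  = 2·83 − 11·15
  = −11·181 + 24·83
  = 24·264 − 35·181
  = −35·7573 + 1004·264
So 264⁻¹ ≡ 1004 (mod 7573).

1004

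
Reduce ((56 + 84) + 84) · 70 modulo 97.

63

56 + 84 = 140 ≡ 43 (mod 97)
43 + 84 = 127 ≡ 30 (mod 97)
30 · 70 = 2100 ≡ 63 (mod 97)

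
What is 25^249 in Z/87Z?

82

249 in binary is 11111001, i.e. 249 = 128 + 64 + 32 + 16 + 8 + 1.
25^1 ≡ 25 (mod 87)
25^2 ≡ 25^2 = 625 ≡ 16 (mod 87)
25^4 ≡ 16^2 = 256 ≡ 82 (mod 87)
25^8 ≡ 82^2 = 6724 ≡ 25 (mod 87)
25^16 ≡ 25^2 = 625 ≡ 16 (mod 87)
25^32 ≡ 16^2 = 256 ≡ 82 (mod 87)
25^64 ≡ 82^2 = 6724 ≡ 25 (mod 87)
25^128 ≡ 25^2 = 625 ≡ 16 (mod 87)
25^249 = 25^128 · 25^64 · 25^32 · 25^16 · 25^8 · 25^1 ≡ 16 · 25 · 82 · 16 · 25 · 25 (mod 87).
Accumulate the product:
16 · 25 = 400 ≡ 52
52 · 82 = 4264 ≡ 1
1 · 16 = 16
16 · 25 = 400 ≡ 52
52 · 25 = 1300 ≡ 82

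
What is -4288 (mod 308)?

24

-4288 = -14*308 + 24, so -4288 ≡ 24 (mod 308).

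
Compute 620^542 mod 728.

620^1 ≡ 620 (mod 728)
620^2 ≡ 620^2 = 384400 ≡ 16 (mod 728)
620^4 ≡ 16^2 = 256 (mod 728)
620^8 ≡ 256^2 = 65536 ≡ 16 (mod 728)
620^16 ≡ 16^2 = 256 (mod 728)
620^32 ≡ 256^2 = 65536 ≡ 16 (mod 728)
620^64 ≡ 16^2 = 256 (mod 728)
620^128 ≡ 256^2 = 65536 ≡ 16 (mod 728)
620^256 ≡ 16^2 = 256 (mod 728)
620^512 ≡ 256^2 = 65536 ≡ 16 (mod 728)
620^542 = 620^512 * 620^16 * 620^8 * 620^4 * 620^2 ≡ 16 * 256 * 16 * 256 * 16 (mod 728).
Accumulate the product:
16 * 256 = 4096 ≡ 456
456 * 16 = 7296 ≡ 16
16 * 256 = 4096 ≡ 456
456 * 16 = 7296 ≡ 16

16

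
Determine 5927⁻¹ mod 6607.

6607 = 1*5927 + 680
5927 = 8*680 + 487
680 = 1*487 + 193
487 = 2*193 + 101
193 = 1*101 + 92
101 = 1*92 + 9
92 = 10*9 + 2
9 = 4*2 + 1
2 = 2*1 + 0
gcd(5927, 6607) = 1, so the inverse exists.
Bézout: 1 = −2641*6607 + 2944*5927.
So 5927⁻¹ ≡ 2944 (mod 6607).

2944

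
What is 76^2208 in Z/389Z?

Compute successive squares:
2208 in binary is 100010100000, i.e. 2208 = 2048 + 128 + 32.
76^1 ≡ 76 (mod 389)
76^2 ≡ 76^2 = 5776 ≡ 330 (mod 389)
76^4 ≡ 330^2 = 108900 ≡ 369 (mod 389)
76^8 ≡ 369^2 = 136161 ≡ 11 (mod 389)
76^16 ≡ 11^2 = 121 (mod 389)
76^32 ≡ 121^2 = 14641 ≡ 248 (mod 389)
76^64 ≡ 248^2 = 61504 ≡ 42 (mod 389)
76^128 ≡ 42^2 = 1764 ≡ 208 (mod 389)
76^256 ≡ 208^2 = 43264 ≡ 85 (mod 389)
76^512 ≡ 85^2 = 7225 ≡ 223 (mod 389)
76^1024 ≡ 223^2 = 49729 ≡ 326 (mod 389)
76^2048 ≡ 326^2 = 106276 ≡ 79 (mod 389)
76^2208 = 76^2048 · 76^128 · 76^32 ≡ 79 · 208 · 248 (mod 389).
Accumulate the product:
79 · 208 = 16432 ≡ 94
94 · 248 = 23312 ≡ 361

361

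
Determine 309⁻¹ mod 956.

857

956 = 3*309 + 29
309 = 10*29 + 19
29 = 1*19 + 10
19 = 1*10 + 9
10 = 1*9 + 1
9 = 9*1 + 0
gcd(309, 956) = 1, so the inverse exists.
Back-substitute for 1:
1 = 1*10 − 1*9
  = −1*19 + 2*10
  = 2*29 − 3*19
  = −3*309 + 32*29
  = 32*956 − 99*309
So 309⁻¹ ≡ −99 ≡ 857 (mod 956).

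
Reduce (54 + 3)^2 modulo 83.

54 + 3 = 57
(57)^2 ≡ 12 (mod 83)

12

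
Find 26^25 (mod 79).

Compute successive squares:
26^1 ≡ 26 (mod 79)
26^2 ≡ 26^2 = 676 ≡ 44 (mod 79)
26^4 ≡ 44^2 = 1936 ≡ 40 (mod 79)
26^8 ≡ 40^2 = 1600 ≡ 20 (mod 79)
26^16 ≡ 20^2 = 400 ≡ 5 (mod 79)
26^25 = 26^16 * 26^8 * 26^1 ≡ 5 * 20 * 26 (mod 79).
Accumulate the product:
5 * 20 = 100 ≡ 21
21 * 26 = 546 ≡ 72

72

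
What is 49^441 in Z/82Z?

Compute successive squares:
441 in binary is 110111001, i.e. 441 = 256 + 128 + 32 + 16 + 8 + 1.
49^1 ≡ 49 (mod 82)
49^2 ≡ 49^2 = 2401 ≡ 23 (mod 82)
49^4 ≡ 23^2 = 529 ≡ 37 (mod 82)
49^8 ≡ 37^2 = 1369 ≡ 57 (mod 82)
49^16 ≡ 57^2 = 3249 ≡ 51 (mod 82)
49^32 ≡ 51^2 = 2601 ≡ 59 (mod 82)
49^64 ≡ 59^2 = 3481 ≡ 37 (mod 82)
49^128 ≡ 37^2 = 1369 ≡ 57 (mod 82)
49^256 ≡ 57^2 = 3249 ≡ 51 (mod 82)
49^441 = 49^256 * 49^128 * 49^32 * 49^16 * 49^8 * 49^1 ≡ 51 * 57 * 59 * 51 * 57 * 49 (mod 82).
Accumulate the product:
51 * 57 = 2907 ≡ 37
37 * 59 = 2183 ≡ 51
51 * 51 = 2601 ≡ 59
59 * 57 = 3363 ≡ 1
1 * 49 = 49

49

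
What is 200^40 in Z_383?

Compute successive squares:
40 in binary is 101000, i.e. 40 = 32 + 8.
200^1 ≡ 200 (mod 383)
200^2 ≡ 200^2 = 40000 ≡ 168 (mod 383)
200^4 ≡ 168^2 = 28224 ≡ 265 (mod 383)
200^8 ≡ 265^2 = 70225 ≡ 136 (mod 383)
200^16 ≡ 136^2 = 18496 ≡ 112 (mod 383)
200^32 ≡ 112^2 = 12544 ≡ 288 (mod 383)
200^40 = 200^32 · 200^8 ≡ 288 · 136 (mod 383).
288 · 136 = 39168 ≡ 102 (mod 383).

102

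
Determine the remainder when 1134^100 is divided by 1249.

824

By square-and-multiply:
100 in binary is 1100100, i.e. 100 = 64 + 32 + 4.
1134^1 ≡ 1134 (mod 1249)
1134^2 ≡ 1134^2 = 1285956 ≡ 735 (mod 1249)
1134^4 ≡ 735^2 = 540225 ≡ 657 (mod 1249)
1134^8 ≡ 657^2 = 431649 ≡ 744 (mod 1249)
1134^16 ≡ 744^2 = 553536 ≡ 229 (mod 1249)
1134^32 ≡ 229^2 = 52441 ≡ 1232 (mod 1249)
1134^64 ≡ 1232^2 = 1517824 ≡ 289 (mod 1249)
1134^100 = 1134^64 × 1134^32 × 1134^4 ≡ 289 × 1232 × 657 (mod 1249).
Accumulate the product:
289 × 1232 = 356048 ≡ 83
83 × 657 = 54531 ≡ 824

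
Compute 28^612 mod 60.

16

28^1 ≡ 28 (mod 60)
28^2 ≡ 28^2 = 784 ≡ 4 (mod 60)
28^4 ≡ 4^2 = 16 (mod 60)
28^8 ≡ 16^2 = 256 ≡ 16 (mod 60)
28^16 ≡ 16^2 = 256 ≡ 16 (mod 60)
28^32 ≡ 16^2 = 256 ≡ 16 (mod 60)
28^64 ≡ 16^2 = 256 ≡ 16 (mod 60)
28^128 ≡ 16^2 = 256 ≡ 16 (mod 60)
28^256 ≡ 16^2 = 256 ≡ 16 (mod 60)
28^512 ≡ 16^2 = 256 ≡ 16 (mod 60)
28^612 = 28^512 × 28^64 × 28^32 × 28^4 ≡ 16 × 16 × 16 × 16 (mod 60).
Accumulate the product:
16 × 16 = 256 ≡ 16
16 × 16 = 256 ≡ 16
16 × 16 = 256 ≡ 16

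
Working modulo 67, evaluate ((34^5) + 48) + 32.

57

(34)^5 ≡ 44 (mod 67)
44 + 48 = 92 ≡ 25 (mod 67)
25 + 32 = 57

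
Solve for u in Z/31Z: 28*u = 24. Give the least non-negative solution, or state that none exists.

gcd(28, 31) = 1, so a unique solution mod 31 exists.
28⁻¹ ≡ 10 (mod 31).
u ≡ 10*24 ≡ 23 (mod 31).

23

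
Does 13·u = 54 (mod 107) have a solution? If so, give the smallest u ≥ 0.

gcd(13, 107) = 1, so a unique solution mod 107 exists.
13⁻¹ ≡ 33 (mod 107).
u ≡ 33·54 ≡ 70 (mod 107).

70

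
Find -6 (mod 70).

64

-6 = -1*70 + 64, so -6 ≡ 64 (mod 70).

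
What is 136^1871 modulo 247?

1871 in binary is 11101001111, i.e. 1871 = 1024 + 512 + 256 + 64 + 8 + 4 + 2 + 1.
136^1 ≡ 136 (mod 247)
136^2 ≡ 136^2 = 18496 ≡ 218 (mod 247)
136^4 ≡ 218^2 = 47524 ≡ 100 (mod 247)
136^8 ≡ 100^2 = 10000 ≡ 120 (mod 247)
136^16 ≡ 120^2 = 14400 ≡ 74 (mod 247)
136^32 ≡ 74^2 = 5476 ≡ 42 (mod 247)
136^64 ≡ 42^2 = 1764 ≡ 35 (mod 247)
136^128 ≡ 35^2 = 1225 ≡ 237 (mod 247)
136^256 ≡ 237^2 = 56169 ≡ 100 (mod 247)
136^512 ≡ 100^2 = 10000 ≡ 120 (mod 247)
136^1024 ≡ 120^2 = 14400 ≡ 74 (mod 247)
136^1871 = 136^1024 * 136^512 * 136^256 * 136^64 * 136^8 * 136^4 * 136^2 * 136^1 ≡ 74 * 120 * 100 * 35 * 120 * 100 * 218 * 136 (mod 247).
Accumulate the product:
74 * 120 = 8880 ≡ 235
235 * 100 = 23500 ≡ 35
35 * 35 = 1225 ≡ 237
237 * 120 = 28440 ≡ 35
35 * 100 = 3500 ≡ 42
42 * 218 = 9156 ≡ 17
17 * 136 = 2312 ≡ 89

89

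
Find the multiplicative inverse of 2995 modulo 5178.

2149

Apply the Euclidean algorithm and back-substitute:
5178 = 1*2995 + 2183
2995 = 1*2183 + 812
2183 = 2*812 + 559
812 = 1*559 + 253
559 = 2*253 + 53
253 = 4*53 + 41
53 = 1*41 + 12
41 = 3*12 + 5
12 = 2*5 + 2
5 = 2*2 + 1
2 = 2*1 + 0
gcd(2995, 5178) = 1, so the inverse exists.
Bézout: 1 = −1243*5178 + 2149*2995.
So 2995⁻¹ ≡ 2149 (mod 5178).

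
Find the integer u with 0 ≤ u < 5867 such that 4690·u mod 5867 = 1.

4237

Run the extended Euclidean algorithm:
5867 = 1·4690 + 1177
4690 = 3·1177 + 1159
1177 = 1·1159 + 18
1159 = 64·18 + 7
18 = 2·7 + 4
7 = 1·4 + 3
4 = 1·3 + 1
3 = 3·1 + 0
gcd(4690, 5867) = 1, so the inverse exists.
Back-substitute for 1:
1 = 1·4 − 1·3
  = −1·7 + 2·4
  = 2·18 − 5·7
  = −5·1159 + 322·18
  = 322·1177 − 327·1159
  = −327·4690 + 1303·1177
  = 1303·5867 − 1630·4690
So 4690⁻¹ ≡ −1630 ≡ 4237 (mod 5867).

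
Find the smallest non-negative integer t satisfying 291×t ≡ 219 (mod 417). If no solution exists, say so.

81

gcd(291, 417) = 3, and 3 | 219, so solutions exist.
Divide through by 3: 97×t mod 139 = 73.
97⁻¹ ≡ 43 (mod 139).
t ≡ 43×73 ≡ 81 (mod 139).
The smallest non-negative solution is t = 81.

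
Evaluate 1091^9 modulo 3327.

Using repeated squaring:
9 in binary is 1001, i.e. 9 = 8 + 1.
1091^1 ≡ 1091 (mod 3327)
1091^2 ≡ 1091^2 = 1190281 ≡ 2542 (mod 3327)
1091^4 ≡ 2542^2 = 6461764 ≡ 730 (mod 3327)
1091^8 ≡ 730^2 = 532900 ≡ 580 (mod 3327)
1091^9 = 1091^8 × 1091^1 ≡ 580 × 1091 (mod 3327).
580 × 1091 = 632780 ≡ 650 (mod 3327).

650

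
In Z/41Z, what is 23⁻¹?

25

Apply the Euclidean algorithm and back-substitute:
41 = 1×23 + 18
23 = 1×18 + 5
18 = 3×5 + 3
5 = 1×3 + 2
3 = 1×2 + 1
2 = 2×1 + 0
gcd(23, 41) = 1, so the inverse exists.
Back-substitute for 1:
1 = 1×3 − 1×2
  = −1×5 + 2×3
  = 2×18 − 7×5
  = −7×23 + 9×18
  = 9×41 − 16×23
So 23⁻¹ ≡ −16 ≡ 25 (mod 41).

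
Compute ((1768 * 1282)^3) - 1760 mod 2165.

151

1768 * 1282 = 2266576 ≡ 1986 (mod 2165)
(1986)^3 ≡ 1911 (mod 2165)
1911 - 1760 = 151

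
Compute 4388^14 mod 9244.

3548

Compute successive squares:
14 in binary is 1110, i.e. 14 = 8 + 4 + 2.
4388^1 ≡ 4388 (mod 9244)
4388^2 ≡ 4388^2 = 19254544 ≡ 8536 (mod 9244)
4388^4 ≡ 8536^2 = 72863296 ≡ 2088 (mod 9244)
4388^8 ≡ 2088^2 = 4359744 ≡ 5820 (mod 9244)
4388^14 = 4388^8 * 4388^4 * 4388^2 ≡ 5820 * 2088 * 8536 (mod 9244).
Accumulate the product:
5820 * 2088 = 12152160 ≡ 5544
5544 * 8536 = 47323584 ≡ 3548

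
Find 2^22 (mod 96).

64

Compute successive squares:
22 in binary is 10110, i.e. 22 = 16 + 4 + 2.
2^1 ≡ 2 (mod 96)
2^2 ≡ 2^2 = 4 (mod 96)
2^4 ≡ 4^2 = 16 (mod 96)
2^8 ≡ 16^2 = 256 ≡ 64 (mod 96)
2^16 ≡ 64^2 = 4096 ≡ 64 (mod 96)
2^22 = 2^16 × 2^4 × 2^2 ≡ 64 × 16 × 4 (mod 96).
Accumulate the product:
64 × 16 = 1024 ≡ 64
64 × 4 = 256 ≡ 64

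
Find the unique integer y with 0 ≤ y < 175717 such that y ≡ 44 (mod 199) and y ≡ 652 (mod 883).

156060

199⁻¹ mod 883: 199*71 ≡ 1 (mod 883), so 199⁻¹ ≡ 71.
y = 44 + 199*((652 − 44)*71 mod 883) = 44 + 199*784 = 156060.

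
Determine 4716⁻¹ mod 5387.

Apply the Euclidean algorithm and back-substitute:
5387 = 1·4716 + 671
4716 = 7·671 + 19
671 = 35·19 + 6
19 = 3·6 + 1
6 = 6·1 + 0
gcd(4716, 5387) = 1, so the inverse exists.
Back-substitute for 1:
1 = 1·19 − 3·6
  = −3·671 + 106·19
  = 106·4716 − 745·671
  = −745·5387 + 851·4716
So 4716⁻¹ ≡ 851 (mod 5387).

851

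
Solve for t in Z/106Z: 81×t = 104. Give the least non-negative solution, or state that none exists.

34

gcd(81, 106) = 1, so a unique solution mod 106 exists.
81⁻¹ ≡ 89 (mod 106).
t ≡ 89×104 ≡ 34 (mod 106).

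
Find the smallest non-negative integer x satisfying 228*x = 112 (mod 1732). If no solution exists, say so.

gcd(228, 1732) = 4, and 4 | 112, so solutions exist.
Divide through by 4: 57*x mod 433 = 28.
57⁻¹ ≡ 38 (mod 433).
x ≡ 38*28 ≡ 198 (mod 433).
The smallest non-negative solution is x = 198.

198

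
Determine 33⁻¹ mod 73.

31

Run the extended Euclidean algorithm:
73 = 2×33 + 7
33 = 4×7 + 5
7 = 1×5 + 2
5 = 2×2 + 1
2 = 2×1 + 0
gcd(33, 73) = 1, so the inverse exists.
Back-substitute for 1:
1 = 1×5 − 2×2
  = −2×7 + 3×5
  = 3×33 − 14×7
  = −14×73 + 31×33
So 33⁻¹ ≡ 31 (mod 73).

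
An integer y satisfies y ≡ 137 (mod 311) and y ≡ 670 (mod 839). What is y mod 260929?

311⁻¹ mod 839: 311*723 ≡ 1 (mod 839), so 311⁻¹ ≡ 723.
y = 137 + 311*((670 − 137)*723 mod 839) = 137 + 311*258 = 80375.

80375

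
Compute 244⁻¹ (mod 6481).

4967

By the extended Euclidean algorithm:
6481 = 26×244 + 137
244 = 1×137 + 107
137 = 1×107 + 30
107 = 3×30 + 17
30 = 1×17 + 13
17 = 1×13 + 4
13 = 3×4 + 1
4 = 4×1 + 0
gcd(244, 6481) = 1, so the inverse exists.
Back-substitute for 1:
1 = 1×13 − 3×4
  = −3×17 + 4×13
  = 4×30 − 7×17
  = −7×107 + 25×30
  = 25×137 − 32×107
  = −32×244 + 57×137
  = 57×6481 − 1514×244
So 244⁻¹ ≡ −1514 ≡ 4967 (mod 6481).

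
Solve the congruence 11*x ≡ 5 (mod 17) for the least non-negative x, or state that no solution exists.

2

gcd(11, 17) = 1, so a unique solution mod 17 exists.
11⁻¹ ≡ 14 (mod 17).
x ≡ 14*5 ≡ 2 (mod 17).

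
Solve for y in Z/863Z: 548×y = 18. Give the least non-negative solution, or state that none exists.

gcd(548, 863) = 1, so a unique solution mod 863 exists.
548⁻¹ ≡ 663 (mod 863).
y ≡ 663×18 ≡ 715 (mod 863).

715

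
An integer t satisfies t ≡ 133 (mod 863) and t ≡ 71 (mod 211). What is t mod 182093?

112323

863⁻¹ mod 211: 863×100 ≡ 1 (mod 211), so 863⁻¹ ≡ 100.
t = 133 + 863×((71 − 133)×100 mod 211) = 133 + 863×130 = 112323.
Check: 112323 mod 863 = 133, 112323 mod 211 = 71. ✓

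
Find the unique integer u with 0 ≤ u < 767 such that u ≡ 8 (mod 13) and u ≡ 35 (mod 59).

684

13⁻¹ mod 59: 13*50 ≡ 1 (mod 59), so 13⁻¹ ≡ 50.
u = 8 + 13*((35 − 8)*50 mod 59) = 8 + 13*52 = 684.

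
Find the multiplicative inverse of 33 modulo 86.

73

86 = 2*33 + 20
33 = 1*20 + 13
20 = 1*13 + 7
13 = 1*7 + 6
7 = 1*6 + 1
6 = 6*1 + 0
gcd(33, 86) = 1, so the inverse exists.
Back-substitute for 1:
1 = 1*7 − 1*6
  = −1*13 + 2*7
  = 2*20 − 3*13
  = −3*33 + 5*20
  = 5*86 − 13*33
So 33⁻¹ ≡ −13 ≡ 73 (mod 86).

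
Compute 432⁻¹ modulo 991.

Run the extended Euclidean algorithm:
991 = 2×432 + 127
432 = 3×127 + 51
127 = 2×51 + 25
51 = 2×25 + 1
25 = 25×1 + 0
gcd(432, 991) = 1, so the inverse exists.
Back-substitute for 1:
1 = 1×51 − 2×25
  = −2×127 + 5×51
  = 5×432 − 17×127
  = −17×991 + 39×432
So 432⁻¹ ≡ 39 (mod 991).

39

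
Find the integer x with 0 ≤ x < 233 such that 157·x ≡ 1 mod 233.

187

Apply the Euclidean algorithm and back-substitute:
233 = 1×157 + 76
157 = 2×76 + 5
76 = 15×5 + 1
5 = 5×1 + 0
gcd(157, 233) = 1, so the inverse exists.
Back-substitute for 1:
1 = 1×76 − 15×5
  = −15×157 + 31×76
  = 31×233 − 46×157
So 157⁻¹ ≡ −46 ≡ 187 (mod 233).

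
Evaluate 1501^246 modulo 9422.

246 in binary is 11110110, i.e. 246 = 128 + 64 + 32 + 16 + 4 + 2.
1501^1 ≡ 1501 (mod 9422)
1501^2 ≡ 1501^2 = 2253001 ≡ 1143 (mod 9422)
1501^4 ≡ 1143^2 = 1306449 ≡ 6213 (mod 9422)
1501^8 ≡ 6213^2 = 38601369 ≡ 8857 (mod 9422)
1501^16 ≡ 8857^2 = 78446449 ≡ 8299 (mod 9422)
1501^32 ≡ 8299^2 = 68873401 ≡ 8003 (mod 9422)
1501^64 ≡ 8003^2 = 64048009 ≡ 6675 (mod 9422)
1501^128 ≡ 6675^2 = 44555625 ≡ 8409 (mod 9422)
1501^246 = 1501^128 × 1501^64 × 1501^32 × 1501^16 × 1501^4 × 1501^2 ≡ 8409 × 6675 × 8003 × 8299 × 6213 × 1143 (mod 9422).
Accumulate the product:
8409 × 6675 = 56130075 ≡ 3221
3221 × 8003 = 25777663 ≡ 8493
8493 × 8299 = 70483407 ≡ 6847
6847 × 6213 = 42540411 ≡ 81
81 × 1143 = 92583 ≡ 7785

7785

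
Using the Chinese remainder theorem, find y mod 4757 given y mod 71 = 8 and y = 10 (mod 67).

2422

71⁻¹ mod 67: 71·17 ≡ 1 (mod 67), so 71⁻¹ ≡ 17.
y = 8 + 71·((10 − 8)·17 mod 67) = 8 + 71·34 = 2422.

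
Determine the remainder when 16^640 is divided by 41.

By square-and-multiply:
640 in binary is 1010000000, i.e. 640 = 512 + 128.
16^1 ≡ 16 (mod 41)
16^2 ≡ 16^2 = 256 ≡ 10 (mod 41)
16^4 ≡ 10^2 = 100 ≡ 18 (mod 41)
16^8 ≡ 18^2 = 324 ≡ 37 (mod 41)
16^16 ≡ 37^2 = 1369 ≡ 16 (mod 41)
16^32 ≡ 16^2 = 256 ≡ 10 (mod 41)
16^64 ≡ 10^2 = 100 ≡ 18 (mod 41)
16^128 ≡ 18^2 = 324 ≡ 37 (mod 41)
16^256 ≡ 37^2 = 1369 ≡ 16 (mod 41)
16^512 ≡ 16^2 = 256 ≡ 10 (mod 41)
16^640 = 16^512 · 16^128 ≡ 10 · 37 (mod 41).
10 · 37 = 370 ≡ 1 (mod 41).

1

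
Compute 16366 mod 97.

70

16366 = 168×97 + 70, so 16366 ≡ 70 (mod 97).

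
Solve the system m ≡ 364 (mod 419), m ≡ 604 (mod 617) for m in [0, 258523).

419⁻¹ mod 617: 419·483 ≡ 1 (mod 617), so 419⁻¹ ≡ 483.
m = 364 + 419·((604 − 364)·483 mod 617) = 364 + 419·541 = 227043.
Check: 227043 mod 419 = 364, 227043 mod 617 = 604. ✓

227043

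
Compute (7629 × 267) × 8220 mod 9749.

7685

7629 × 267 = 2036943 ≡ 9151 (mod 9749)
9151 × 8220 = 75221220 ≡ 7685 (mod 9749)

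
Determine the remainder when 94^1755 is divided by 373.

1755 in binary is 11011011011, i.e. 1755 = 1024 + 512 + 128 + 64 + 16 + 8 + 2 + 1.
94^1 ≡ 94 (mod 373)
94^2 ≡ 94^2 = 8836 ≡ 257 (mod 373)
94^4 ≡ 257^2 = 66049 ≡ 28 (mod 373)
94^8 ≡ 28^2 = 784 ≡ 38 (mod 373)
94^16 ≡ 38^2 = 1444 ≡ 325 (mod 373)
94^32 ≡ 325^2 = 105625 ≡ 66 (mod 373)
94^64 ≡ 66^2 = 4356 ≡ 253 (mod 373)
94^128 ≡ 253^2 = 64009 ≡ 226 (mod 373)
94^256 ≡ 226^2 = 51076 ≡ 348 (mod 373)
94^512 ≡ 348^2 = 121104 ≡ 252 (mod 373)
94^1024 ≡ 252^2 = 63504 ≡ 94 (mod 373)
94^1755 = 94^1024 · 94^512 · 94^128 · 94^64 · 94^16 · 94^8 · 94^2 · 94^1 ≡ 94 · 252 · 226 · 253 · 325 · 38 · 257 · 94 (mod 373).
Accumulate the product:
94 · 252 = 23688 ≡ 189
189 · 226 = 42714 ≡ 192
192 · 253 = 48576 ≡ 86
86 · 325 = 27950 ≡ 348
348 · 38 = 13224 ≡ 169
169 · 257 = 43433 ≡ 165
165 · 94 = 15510 ≡ 217

217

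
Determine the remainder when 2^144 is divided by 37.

1

144 in binary is 10010000, i.e. 144 = 128 + 16.
2^1 ≡ 2 (mod 37)
2^2 ≡ 2^2 = 4 (mod 37)
2^4 ≡ 4^2 = 16 (mod 37)
2^8 ≡ 16^2 = 256 ≡ 34 (mod 37)
2^16 ≡ 34^2 = 1156 ≡ 9 (mod 37)
2^32 ≡ 9^2 = 81 ≡ 7 (mod 37)
2^64 ≡ 7^2 = 49 ≡ 12 (mod 37)
2^128 ≡ 12^2 = 144 ≡ 33 (mod 37)
2^144 = 2^128 × 2^16 ≡ 33 × 9 (mod 37).
33 × 9 = 297 ≡ 1 (mod 37).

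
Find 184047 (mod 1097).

184047 = 167·1097 + 848, so 184047 ≡ 848 (mod 1097).

848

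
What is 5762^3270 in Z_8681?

6345

3270 in binary is 110011000110, i.e. 3270 = 2048 + 1024 + 128 + 64 + 4 + 2.
5762^1 ≡ 5762 (mod 8681)
5762^2 ≡ 5762^2 = 33200644 ≡ 4500 (mod 8681)
5762^4 ≡ 4500^2 = 20250000 ≡ 5908 (mod 8681)
5762^8 ≡ 5908^2 = 34904464 ≡ 6844 (mod 8681)
5762^16 ≡ 6844^2 = 46840336 ≡ 6341 (mod 8681)
5762^32 ≡ 6341^2 = 40208281 ≡ 6570 (mod 8681)
5762^64 ≡ 6570^2 = 43164900 ≡ 2968 (mod 8681)
5762^128 ≡ 2968^2 = 8809024 ≡ 6490 (mod 8681)
5762^256 ≡ 6490^2 = 42120100 ≡ 8569 (mod 8681)
5762^512 ≡ 8569^2 = 73427761 ≡ 3863 (mod 8681)
5762^1024 ≡ 3863^2 = 14922769 ≡ 130 (mod 8681)
5762^2048 ≡ 130^2 = 16900 ≡ 8219 (mod 8681)
5762^3270 = 5762^2048 × 5762^1024 × 5762^128 × 5762^64 × 5762^4 × 5762^2 ≡ 8219 × 130 × 6490 × 2968 × 5908 × 4500 (mod 8681).
Accumulate the product:
8219 × 130 = 1068470 ≡ 707
707 × 6490 = 4588430 ≡ 4862
4862 × 2968 = 14430416 ≡ 2594
2594 × 5908 = 15325352 ≡ 3387
3387 × 4500 = 15241500 ≡ 6345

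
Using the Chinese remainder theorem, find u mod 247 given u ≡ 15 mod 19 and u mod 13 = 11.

19⁻¹ mod 13: 19×11 ≡ 1 (mod 13), so 19⁻¹ ≡ 11.
u = 15 + 19×((11 − 15)×11 mod 13) = 15 + 19×8 = 167.

167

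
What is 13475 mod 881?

260

13475 = 15×881 + 260, so 13475 ≡ 260 (mod 881).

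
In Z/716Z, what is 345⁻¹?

413

716 = 2*345 + 26
345 = 13*26 + 7
26 = 3*7 + 5
7 = 1*5 + 2
5 = 2*2 + 1
2 = 2*1 + 0
gcd(345, 716) = 1, so the inverse exists.
Bézout: 1 = 146*716 − 303*345.
So 345⁻¹ ≡ −303 ≡ 413 (mod 716).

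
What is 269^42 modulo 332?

42 in binary is 101010, i.e. 42 = 32 + 8 + 2.
269^1 ≡ 269 (mod 332)
269^2 ≡ 269^2 = 72361 ≡ 317 (mod 332)
269^4 ≡ 317^2 = 100489 ≡ 225 (mod 332)
269^8 ≡ 225^2 = 50625 ≡ 161 (mod 332)
269^16 ≡ 161^2 = 25921 ≡ 25 (mod 332)
269^32 ≡ 25^2 = 625 ≡ 293 (mod 332)
269^42 = 269^32 × 269^8 × 269^2 ≡ 293 × 161 × 317 (mod 332).
Accumulate the product:
293 × 161 = 47173 ≡ 29
29 × 317 = 9193 ≡ 229

229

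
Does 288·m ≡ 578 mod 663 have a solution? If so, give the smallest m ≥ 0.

no solution

gcd(288, 663) = 3, and 3 does not divide 578.
So the congruence has no solution.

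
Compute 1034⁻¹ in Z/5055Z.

5055 = 4*1034 + 919
1034 = 1*919 + 115
919 = 7*115 + 114
115 = 1*114 + 1
114 = 114*1 + 0
gcd(1034, 5055) = 1, so the inverse exists.
Back-substitute for 1:
1 = 1*115 − 1*114
  = −1*919 + 8*115
  = 8*1034 − 9*919
  = −9*5055 + 44*1034
So 1034⁻¹ ≡ 44 (mod 5055).

44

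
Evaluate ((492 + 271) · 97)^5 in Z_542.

513

492 + 271 = 763 ≡ 221 (mod 542)
221 · 97 = 21437 ≡ 299 (mod 542)
(299)^5 ≡ 513 (mod 542)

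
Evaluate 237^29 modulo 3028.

By square-and-multiply:
29 in binary is 11101, i.e. 29 = 16 + 8 + 4 + 1.
237^1 ≡ 237 (mod 3028)
237^2 ≡ 237^2 = 56169 ≡ 1665 (mod 3028)
237^4 ≡ 1665^2 = 2772225 ≡ 1605 (mod 3028)
237^8 ≡ 1605^2 = 2576025 ≡ 2225 (mod 3028)
237^16 ≡ 2225^2 = 4950625 ≡ 2873 (mod 3028)
237^29 = 237^16 · 237^8 · 237^4 · 237^1 ≡ 2873 · 2225 · 1605 · 237 (mod 3028).
Accumulate the product:
2873 · 2225 = 6392425 ≡ 317
317 · 1605 = 508785 ≡ 81
81 · 237 = 19197 ≡ 1029

1029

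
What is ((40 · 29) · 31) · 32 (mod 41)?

40 · 29 = 1160 ≡ 12 (mod 41)
12 · 31 = 372 ≡ 3 (mod 41)
3 · 32 = 96 ≡ 14 (mod 41)

14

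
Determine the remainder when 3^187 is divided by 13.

3

By square-and-multiply:
187 in binary is 10111011, i.e. 187 = 128 + 32 + 16 + 8 + 2 + 1.
3^1 ≡ 3 (mod 13)
3^2 ≡ 3^2 = 9 (mod 13)
3^4 ≡ 9^2 = 81 ≡ 3 (mod 13)
3^8 ≡ 3^2 = 9 (mod 13)
3^16 ≡ 9^2 = 81 ≡ 3 (mod 13)
3^32 ≡ 3^2 = 9 (mod 13)
3^64 ≡ 9^2 = 81 ≡ 3 (mod 13)
3^128 ≡ 3^2 = 9 (mod 13)
3^187 = 3^128 × 3^32 × 3^16 × 3^8 × 3^2 × 3^1 ≡ 9 × 9 × 3 × 9 × 9 × 3 (mod 13).
Accumulate the product:
9 × 9 = 81 ≡ 3
3 × 3 = 9
9 × 9 = 81 ≡ 3
3 × 9 = 27 ≡ 1
1 × 3 = 3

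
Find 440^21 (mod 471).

14

By square-and-multiply:
21 in binary is 10101, i.e. 21 = 16 + 4 + 1.
440^1 ≡ 440 (mod 471)
440^2 ≡ 440^2 = 193600 ≡ 19 (mod 471)
440^4 ≡ 19^2 = 361 (mod 471)
440^8 ≡ 361^2 = 130321 ≡ 325 (mod 471)
440^16 ≡ 325^2 = 105625 ≡ 121 (mod 471)
440^21 = 440^16 × 440^4 × 440^1 ≡ 121 × 361 × 440 (mod 471).
Accumulate the product:
121 × 361 = 43681 ≡ 349
349 × 440 = 153560 ≡ 14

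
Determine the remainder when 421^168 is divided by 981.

343

168 in binary is 10101000, i.e. 168 = 128 + 32 + 8.
421^1 ≡ 421 (mod 981)
421^2 ≡ 421^2 = 177241 ≡ 661 (mod 981)
421^4 ≡ 661^2 = 436921 ≡ 376 (mod 981)
421^8 ≡ 376^2 = 141376 ≡ 112 (mod 981)
421^16 ≡ 112^2 = 12544 ≡ 772 (mod 981)
421^32 ≡ 772^2 = 595984 ≡ 517 (mod 981)
421^64 ≡ 517^2 = 267289 ≡ 457 (mod 981)
421^128 ≡ 457^2 = 208849 ≡ 877 (mod 981)
421^168 = 421^128 · 421^32 · 421^8 ≡ 877 · 517 · 112 (mod 981).
Accumulate the product:
877 · 517 = 453409 ≡ 187
187 · 112 = 20944 ≡ 343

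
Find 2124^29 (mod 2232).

2124^1 ≡ 2124 (mod 2232)
2124^2 ≡ 2124^2 = 4511376 ≡ 504 (mod 2232)
2124^4 ≡ 504^2 = 254016 ≡ 1800 (mod 2232)
2124^8 ≡ 1800^2 = 3240000 ≡ 1368 (mod 2232)
2124^16 ≡ 1368^2 = 1871424 ≡ 1008 (mod 2232)
2124^29 = 2124^16 × 2124^8 × 2124^4 × 2124^1 ≡ 1008 × 1368 × 1800 × 2124 (mod 2232).
Accumulate the product:
1008 × 1368 = 1378944 ≡ 1800
1800 × 1800 = 3240000 ≡ 1368
1368 × 2124 = 2905632 ≡ 1800

1800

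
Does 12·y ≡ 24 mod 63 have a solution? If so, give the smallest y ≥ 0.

gcd(12, 63) = 3, and 3 | 24, so solutions exist.
Divide through by 3: 4·y ≡ 8 mod 21.
4⁻¹ ≡ 16 (mod 21).
y ≡ 16·8 ≡ 2 (mod 21).
The smallest non-negative solution is y = 2.

2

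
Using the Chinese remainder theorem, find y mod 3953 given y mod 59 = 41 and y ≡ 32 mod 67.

59⁻¹ mod 67: 59×25 ≡ 1 (mod 67), so 59⁻¹ ≡ 25.
y = 41 + 59×((32 − 41)×25 mod 67) = 41 + 59×43 = 2578.

2578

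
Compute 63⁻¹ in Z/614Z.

614 = 9·63 + 47
63 = 1·47 + 16
47 = 2·16 + 15
16 = 1·15 + 1
15 = 15·1 + 0
gcd(63, 614) = 1, so the inverse exists.
Back-substitute for 1:
1 = 1·16 − 1·15
  = −1·47 + 3·16
  = 3·63 − 4·47
  = −4·614 + 39·63
So 63⁻¹ ≡ 39 (mod 614).

39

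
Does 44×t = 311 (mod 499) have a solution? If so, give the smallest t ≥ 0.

gcd(44, 499) = 1, so a unique solution mod 499 exists.
44⁻¹ ≡ 465 (mod 499).
t ≡ 465×311 ≡ 404 (mod 499).

404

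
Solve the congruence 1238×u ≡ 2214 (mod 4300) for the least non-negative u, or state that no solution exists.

gcd(1238, 4300) = 2, and 2 | 2214, so solutions exist.
Divide through by 2: 619×u ≡ 1107 mod 2150.
619⁻¹ ≡ 1629 (mod 2150).
u ≡ 1629×1107 ≡ 1603 (mod 2150).
The smallest non-negative solution is u = 1603.

1603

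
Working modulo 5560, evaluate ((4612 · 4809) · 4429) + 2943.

4612 · 4809 = 22179108 ≡ 268 (mod 5560)
268 · 4429 = 1186972 ≡ 2692 (mod 5560)
2692 + 2943 = 5635 ≡ 75 (mod 5560)

75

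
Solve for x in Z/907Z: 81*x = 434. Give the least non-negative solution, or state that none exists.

gcd(81, 907) = 1, so a unique solution mod 907 exists.
81⁻¹ ≡ 56 (mod 907).
x ≡ 56*434 ≡ 722 (mod 907).

722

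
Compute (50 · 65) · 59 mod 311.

50 · 65 = 3250 ≡ 140 (mod 311)
140 · 59 = 8260 ≡ 174 (mod 311)

174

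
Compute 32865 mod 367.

32865 = 89*367 + 202, so 32865 ≡ 202 (mod 367).

202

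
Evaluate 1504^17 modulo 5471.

244

Compute successive squares:
1504^1 ≡ 1504 (mod 5471)
1504^2 ≡ 1504^2 = 2262016 ≡ 2493 (mod 5471)
1504^4 ≡ 2493^2 = 6215049 ≡ 5464 (mod 5471)
1504^8 ≡ 5464^2 = 29855296 ≡ 49 (mod 5471)
1504^16 ≡ 49^2 = 2401 (mod 5471)
1504^17 = 1504^16 × 1504^1 ≡ 2401 × 1504 (mod 5471).
2401 × 1504 = 3611104 ≡ 244 (mod 5471).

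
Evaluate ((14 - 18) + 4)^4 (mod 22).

14 - 18 = -4 ≡ 18 (mod 22)
18 + 4 = 22 ≡ 0 (mod 22)
(0)^4 ≡ 0 (mod 22)

0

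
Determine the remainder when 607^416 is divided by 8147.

4371

By square-and-multiply:
416 in binary is 110100000, i.e. 416 = 256 + 128 + 32.
607^1 ≡ 607 (mod 8147)
607^2 ≡ 607^2 = 368449 ≡ 1834 (mod 8147)
607^4 ≡ 1834^2 = 3363556 ≡ 6992 (mod 8147)
607^8 ≡ 6992^2 = 48888064 ≡ 6064 (mod 8147)
607^16 ≡ 6064^2 = 36772096 ≡ 4685 (mod 8147)
607^32 ≡ 4685^2 = 21949225 ≡ 1207 (mod 8147)
607^64 ≡ 1207^2 = 1456849 ≡ 6683 (mod 8147)
607^128 ≡ 6683^2 = 44662489 ≡ 635 (mod 8147)
607^256 ≡ 635^2 = 403225 ≡ 4022 (mod 8147)
607^416 = 607^256 · 607^128 · 607^32 ≡ 4022 · 635 · 1207 (mod 8147).
Accumulate the product:
4022 · 635 = 2553970 ≡ 3959
3959 · 1207 = 4778513 ≡ 4371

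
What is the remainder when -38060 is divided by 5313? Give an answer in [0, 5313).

4444

-38060 = -8×5313 + 4444, so -38060 ≡ 4444 (mod 5313).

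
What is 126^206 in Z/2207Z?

1113

206 in binary is 11001110, i.e. 206 = 128 + 64 + 8 + 4 + 2.
126^1 ≡ 126 (mod 2207)
126^2 ≡ 126^2 = 15876 ≡ 427 (mod 2207)
126^4 ≡ 427^2 = 182329 ≡ 1355 (mod 2207)
126^8 ≡ 1355^2 = 1836025 ≡ 2008 (mod 2207)
126^16 ≡ 2008^2 = 4032064 ≡ 2082 (mod 2207)
126^32 ≡ 2082^2 = 4334724 ≡ 176 (mod 2207)
126^64 ≡ 176^2 = 30976 ≡ 78 (mod 2207)
126^128 ≡ 78^2 = 6084 ≡ 1670 (mod 2207)
126^206 = 126^128 × 126^64 × 126^8 × 126^4 × 126^2 ≡ 1670 × 78 × 2008 × 1355 × 427 (mod 2207).
Accumulate the product:
1670 × 78 = 130260 ≡ 47
47 × 2008 = 94376 ≡ 1682
1682 × 1355 = 2279110 ≡ 1486
1486 × 427 = 634522 ≡ 1113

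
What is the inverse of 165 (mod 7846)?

1379

7846 = 47×165 + 91
165 = 1×91 + 74
91 = 1×74 + 17
74 = 4×17 + 6
17 = 2×6 + 5
6 = 1×5 + 1
5 = 5×1 + 0
gcd(165, 7846) = 1, so the inverse exists.
Back-substitute for 1:
1 = 1×6 − 1×5
  = −1×17 + 3×6
  = 3×74 − 13×17
  = −13×91 + 16×74
  = 16×165 − 29×91
  = −29×7846 + 1379×165
So 165⁻¹ ≡ 1379 (mod 7846).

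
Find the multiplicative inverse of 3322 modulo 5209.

1187

Apply the Euclidean algorithm and back-substitute:
5209 = 1*3322 + 1887
3322 = 1*1887 + 1435
1887 = 1*1435 + 452
1435 = 3*452 + 79
452 = 5*79 + 57
79 = 1*57 + 22
57 = 2*22 + 13
22 = 1*13 + 9
13 = 1*9 + 4
9 = 2*4 + 1
4 = 4*1 + 0
gcd(3322, 5209) = 1, so the inverse exists.
Bézout: 1 = −757*5209 + 1187*3322.
So 3322⁻¹ ≡ 1187 (mod 5209).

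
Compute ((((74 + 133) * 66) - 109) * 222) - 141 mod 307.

25

74 + 133 = 207
207 * 66 = 13662 ≡ 154 (mod 307)
154 - 109 = 45
45 * 222 = 9990 ≡ 166 (mod 307)
166 - 141 = 25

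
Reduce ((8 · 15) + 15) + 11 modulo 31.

8 · 15 = 120 ≡ 27 (mod 31)
27 + 15 = 42 ≡ 11 (mod 31)
11 + 11 = 22

22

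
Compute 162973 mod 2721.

2434

162973 = 59×2721 + 2434, so 162973 ≡ 2434 (mod 2721).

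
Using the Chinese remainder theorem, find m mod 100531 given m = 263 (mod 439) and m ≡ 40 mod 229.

31871

439⁻¹ mod 229: 439×12 ≡ 1 (mod 229), so 439⁻¹ ≡ 12.
m = 263 + 439×((40 − 263)×12 mod 229) = 263 + 439×72 = 31871.
Check: 31871 mod 439 = 263, 31871 mod 229 = 40. ✓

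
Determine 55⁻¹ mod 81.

81 = 1*55 + 26
55 = 2*26 + 3
26 = 8*3 + 2
3 = 1*2 + 1
2 = 2*1 + 0
gcd(55, 81) = 1, so the inverse exists.
Back-substitute for 1:
1 = 1*3 − 1*2
  = −1*26 + 9*3
  = 9*55 − 19*26
  = −19*81 + 28*55
So 55⁻¹ ≡ 28 (mod 81).

28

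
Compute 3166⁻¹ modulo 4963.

1635

4963 = 1·3166 + 1797
3166 = 1·1797 + 1369
1797 = 1·1369 + 428
1369 = 3·428 + 85
428 = 5·85 + 3
85 = 28·3 + 1
3 = 3·1 + 0
gcd(3166, 4963) = 1, so the inverse exists.
Back-substitute for 1:
1 = 1·85 − 28·3
  = −28·428 + 141·85
  = 141·1369 − 451·428
  = −451·1797 + 592·1369
  = 592·3166 − 1043·1797
  = −1043·4963 + 1635·3166
So 3166⁻¹ ≡ 1635 (mod 4963).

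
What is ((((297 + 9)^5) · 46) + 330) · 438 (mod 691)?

565

297 + 9 = 306
(306)^5 ≡ 619 (mod 691)
619 · 46 = 28474 ≡ 143 (mod 691)
143 + 330 = 473
473 · 438 = 207174 ≡ 565 (mod 691)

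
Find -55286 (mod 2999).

1695

-55286 = -19·2999 + 1695, so -55286 ≡ 1695 (mod 2999).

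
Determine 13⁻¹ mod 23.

23 = 1·13 + 10
13 = 1·10 + 3
10 = 3·3 + 1
3 = 3·1 + 0
gcd(13, 23) = 1, so the inverse exists.
Bézout: 1 = 4·23 − 7·13.
So 13⁻¹ ≡ −7 ≡ 16 (mod 23).

16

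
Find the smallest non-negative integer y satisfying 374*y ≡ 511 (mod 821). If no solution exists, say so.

gcd(374, 821) = 1, so a unique solution mod 821 exists.
374⁻¹ ≡ 731 (mod 821).
y ≡ 731*511 ≡ 807 (mod 821).

807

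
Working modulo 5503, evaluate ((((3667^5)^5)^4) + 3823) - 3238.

2379

(3667)^5 ≡ 508 (mod 5503)
(508)^5 ≡ 4233 (mod 5503)
(4233)^4 ≡ 1794 (mod 5503)
1794 + 3823 = 5617 ≡ 114 (mod 5503)
114 - 3238 = -3124 ≡ 2379 (mod 5503)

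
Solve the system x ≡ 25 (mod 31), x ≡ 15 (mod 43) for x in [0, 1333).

273

31⁻¹ mod 43: 31*25 ≡ 1 (mod 43), so 31⁻¹ ≡ 25.
x = 25 + 31*((15 − 25)*25 mod 43) = 25 + 31*8 = 273.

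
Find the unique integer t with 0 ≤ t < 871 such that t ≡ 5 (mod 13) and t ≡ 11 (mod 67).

681

13⁻¹ mod 67: 13*31 ≡ 1 (mod 67), so 13⁻¹ ≡ 31.
t = 5 + 13*((11 − 5)*31 mod 67) = 5 + 13*52 = 681.
Check: 681 mod 13 = 5, 681 mod 67 = 11. ✓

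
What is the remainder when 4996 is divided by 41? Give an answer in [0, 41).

35

4996 = 121*41 + 35, so 4996 ≡ 35 (mod 41).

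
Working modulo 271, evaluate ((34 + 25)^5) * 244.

218

34 + 25 = 59
(59)^5 ≡ 12 (mod 271)
12 * 244 = 2928 ≡ 218 (mod 271)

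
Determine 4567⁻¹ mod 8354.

5323

By the extended Euclidean algorithm:
8354 = 1×4567 + 3787
4567 = 1×3787 + 780
3787 = 4×780 + 667
780 = 1×667 + 113
667 = 5×113 + 102
113 = 1×102 + 11
102 = 9×11 + 3
11 = 3×3 + 2
3 = 1×2 + 1
2 = 2×1 + 0
gcd(4567, 8354) = 1, so the inverse exists.
Back-substitute for 1:
1 = 1×3 − 1×2
  = −1×11 + 4×3
  = 4×102 − 37×11
  = −37×113 + 41×102
  = 41×667 − 242×113
  = −242×780 + 283×667
  = 283×3787 − 1374×780
  = −1374×4567 + 1657×3787
  = 1657×8354 − 3031×4567
So 4567⁻¹ ≡ −3031 ≡ 5323 (mod 8354).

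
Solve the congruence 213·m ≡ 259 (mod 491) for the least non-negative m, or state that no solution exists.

gcd(213, 491) = 1, so a unique solution mod 491 exists.
213⁻¹ ≡ 355 (mod 491).
m ≡ 355·259 ≡ 128 (mod 491).

128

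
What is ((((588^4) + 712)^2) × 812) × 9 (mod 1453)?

(588)^4 ≡ 541 (mod 1453)
541 + 712 = 1253
(1253)^2 ≡ 769 (mod 1453)
769 × 812 = 624428 ≡ 1091 (mod 1453)
1091 × 9 = 9819 ≡ 1101 (mod 1453)

1101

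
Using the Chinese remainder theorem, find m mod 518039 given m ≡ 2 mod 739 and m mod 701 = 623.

489220

739⁻¹ mod 701: 739·535 ≡ 1 (mod 701), so 739⁻¹ ≡ 535.
m = 2 + 739·((623 − 2)·535 mod 701) = 2 + 739·662 = 489220.
Check: 489220 mod 739 = 2, 489220 mod 701 = 623. ✓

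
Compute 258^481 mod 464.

192

481 in binary is 111100001, i.e. 481 = 256 + 128 + 64 + 32 + 1.
258^1 ≡ 258 (mod 464)
258^2 ≡ 258^2 = 66564 ≡ 212 (mod 464)
258^4 ≡ 212^2 = 44944 ≡ 400 (mod 464)
258^8 ≡ 400^2 = 160000 ≡ 384 (mod 464)
258^16 ≡ 384^2 = 147456 ≡ 368 (mod 464)
258^32 ≡ 368^2 = 135424 ≡ 400 (mod 464)
258^64 ≡ 400^2 = 160000 ≡ 384 (mod 464)
258^128 ≡ 384^2 = 147456 ≡ 368 (mod 464)
258^256 ≡ 368^2 = 135424 ≡ 400 (mod 464)
258^481 = 258^256 × 258^128 × 258^64 × 258^32 × 258^1 ≡ 400 × 368 × 384 × 400 × 258 (mod 464).
Accumulate the product:
400 × 368 = 147200 ≡ 112
112 × 384 = 43008 ≡ 320
320 × 400 = 128000 ≡ 400
400 × 258 = 103200 ≡ 192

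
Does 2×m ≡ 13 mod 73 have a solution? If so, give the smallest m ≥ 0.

gcd(2, 73) = 1, so a unique solution mod 73 exists.
2⁻¹ ≡ 37 (mod 73).
m ≡ 37×13 ≡ 43 (mod 73).

43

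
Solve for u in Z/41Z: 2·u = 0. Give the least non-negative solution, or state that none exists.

0

gcd(2, 41) = 1, so a unique solution mod 41 exists.
2⁻¹ ≡ 21 (mod 41).
u ≡ 21·0 ≡ 0 (mod 41).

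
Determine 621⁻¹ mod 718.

By the extended Euclidean algorithm:
718 = 1×621 + 97
621 = 6×97 + 39
97 = 2×39 + 19
39 = 2×19 + 1
19 = 19×1 + 0
gcd(621, 718) = 1, so the inverse exists.
Back-substitute for 1:
1 = 1×39 − 2×19
  = −2×97 + 5×39
  = 5×621 − 32×97
  = −32×718 + 37×621
So 621⁻¹ ≡ 37 (mod 718).

37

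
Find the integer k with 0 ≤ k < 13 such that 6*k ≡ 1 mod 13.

11

Run the extended Euclidean algorithm:
13 = 2·6 + 1
6 = 6·1 + 0
gcd(6, 13) = 1, so the inverse exists.
Bézout: 1 = 1·13 − 2·6.
So 6⁻¹ ≡ −2 ≡ 11 (mod 13).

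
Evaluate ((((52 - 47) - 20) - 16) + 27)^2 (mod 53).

16

52 - 47 = 5
5 - 20 = -15 ≡ 38 (mod 53)
38 - 16 = 22
22 + 27 = 49
(49)^2 ≡ 16 (mod 53)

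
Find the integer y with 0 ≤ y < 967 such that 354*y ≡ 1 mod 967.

112

967 = 2·354 + 259
354 = 1·259 + 95
259 = 2·95 + 69
95 = 1·69 + 26
69 = 2·26 + 17
26 = 1·17 + 9
17 = 1·9 + 8
9 = 1·8 + 1
8 = 8·1 + 0
gcd(354, 967) = 1, so the inverse exists.
Back-substitute for 1:
1 = 1·9 − 1·8
  = −1·17 + 2·9
  = 2·26 − 3·17
  = −3·69 + 8·26
  = 8·95 − 11·69
  = −11·259 + 30·95
  = 30·354 − 41·259
  = −41·967 + 112·354
So 354⁻¹ ≡ 112 (mod 967).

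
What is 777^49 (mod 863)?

276

777^1 ≡ 777 (mod 863)
777^2 ≡ 777^2 = 603729 ≡ 492 (mod 863)
777^4 ≡ 492^2 = 242064 ≡ 424 (mod 863)
777^8 ≡ 424^2 = 179776 ≡ 272 (mod 863)
777^16 ≡ 272^2 = 73984 ≡ 629 (mod 863)
777^32 ≡ 629^2 = 395641 ≡ 387 (mod 863)
777^49 = 777^32 * 777^16 * 777^1 ≡ 387 * 629 * 777 (mod 863).
Accumulate the product:
387 * 629 = 243423 ≡ 57
57 * 777 = 44289 ≡ 276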